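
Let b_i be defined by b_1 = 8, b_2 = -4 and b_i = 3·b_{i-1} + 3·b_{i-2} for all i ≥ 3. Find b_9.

Iterate the recurrence:
b_3 = 12; b_4 = 24; b_5 = 108; b_6 = 396; b_7 = 1512; b_8 = 5724; b_9 = 21708.

21708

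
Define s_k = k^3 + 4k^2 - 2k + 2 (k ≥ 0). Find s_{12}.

2282

s_{12} = 1·12^3 + 4·12^2 - 2·12 + 2 = 2282.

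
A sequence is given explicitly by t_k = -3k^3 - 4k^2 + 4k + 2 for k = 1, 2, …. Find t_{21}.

-29461

t_{21} = -3·21^3 - 4·21^2 + 4·21 + 2 = -29461.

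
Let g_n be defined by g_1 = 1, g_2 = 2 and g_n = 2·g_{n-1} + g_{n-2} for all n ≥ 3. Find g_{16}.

Applying the relation repeatedly:
g_3 = 5, g_4 = 12, g_5 = 29, …, g_{13} = 33461, g_{14} = 80782, g_{15} = 195025, g_{16} = 470832.

470832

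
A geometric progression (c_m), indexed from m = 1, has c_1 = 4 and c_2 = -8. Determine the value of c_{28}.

-536870912

Common ratio r = -2.
c_m = 4·(-2)^(m-1).
c_{28} = 4·(-2)^27 = -536870912.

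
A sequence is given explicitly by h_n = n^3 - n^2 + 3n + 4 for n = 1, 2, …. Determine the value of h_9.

h_9 = 1·9^3 - 1·9^2 + 3·9 + 4 = 679.

679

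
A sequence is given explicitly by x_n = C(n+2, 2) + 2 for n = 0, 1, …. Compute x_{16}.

155

C(18, 2) = 153, so x_{16} = 155.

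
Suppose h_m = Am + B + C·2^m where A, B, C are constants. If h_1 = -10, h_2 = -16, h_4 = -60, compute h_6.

-248

The three given values yield: A + B + 2C = -10; 2A + B + 4C = -16; 4A + B + 16C = -60.
Subtracting the first from the second: A + 2C = -6.
Subtracting the second from the third: 2A + 12C = -44.
Solving: C = -4, A = 2, then B = -4.
So h_m = 2·m + (-4) + (-4)·2^m; at m=6 this is -248.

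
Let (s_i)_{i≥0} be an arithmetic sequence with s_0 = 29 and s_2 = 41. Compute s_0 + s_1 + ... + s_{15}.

1184

Common difference d = (41 - 29) / (2 - 0) = 6.
s_i = 29 + (i - 0)·6.
s_{15} = 119; S = 16·(29 + 119)/2 = 1184.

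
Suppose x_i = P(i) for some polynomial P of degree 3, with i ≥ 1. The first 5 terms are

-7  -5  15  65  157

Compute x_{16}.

7373

1st diffs: 2, 20, 50, 92.
2nd diffs: 18, 30, 42.
3rd diffs: 12, 12 (constant).
Newton forward-difference form: x_i = -7 + 2·C(i-1,1) + 18·C(i-1,2) + 12·C(i-1,3).
At i = 16: i-1 = 15, so x_{16} = -7 + 30 + 1890 + 5460 = 7373.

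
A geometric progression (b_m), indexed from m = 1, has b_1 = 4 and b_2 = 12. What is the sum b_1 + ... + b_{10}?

Common ratio r = 3.
b_m = 4·3^(m-1).
S = 4·(3^10 - 1)/(3 - 1) = 4·(59049 - 1)/(2) = 118096.

118096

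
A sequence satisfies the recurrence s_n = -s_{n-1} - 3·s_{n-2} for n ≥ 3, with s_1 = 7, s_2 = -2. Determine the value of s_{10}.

Compute successive terms:
s_3 = -19; s_4 = 25; s_5 = 32; s_6 = -107; s_7 = 11; s_8 = 310; s_9 = -343; s_{10} = -587.

-587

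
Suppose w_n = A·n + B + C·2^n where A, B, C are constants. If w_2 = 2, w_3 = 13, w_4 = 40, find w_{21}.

8388499

Plug in n = 2, 3, 4: 2A + B + 4C = 2; 3A + B + 8C = 13; 4A + B + 16C = 40.
Subtracting the first from the second: A + 4C = 11.
Subtracting the second from the third: A + 8C = 27.
Solving: C = 4, A = -5, then B = -4.
So w_n = -5·n + (-4) + 4·2^n; at n=21 this is 8388499.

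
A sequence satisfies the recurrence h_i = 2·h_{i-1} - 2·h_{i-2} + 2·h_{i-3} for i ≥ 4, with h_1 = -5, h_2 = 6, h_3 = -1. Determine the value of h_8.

Compute successive terms:
h_4 = -24;  h_5 = -34;  h_6 = -22;  h_7 = -24;  h_8 = -72.

-72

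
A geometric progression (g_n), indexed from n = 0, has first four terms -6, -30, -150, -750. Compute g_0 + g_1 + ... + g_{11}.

-366210936

Common ratio r = 5.
g_n = (-6)·5^(n-0).
S = (-6)·(5^12 - 1)/(5 - 1) = (-6)·(244140625 - 1)/(4) = -366210936.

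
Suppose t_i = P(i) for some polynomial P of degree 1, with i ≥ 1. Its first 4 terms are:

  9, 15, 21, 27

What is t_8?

1st diffs: 6, 6, 6 (constant).
So t_i = 6i + 3.
Evaluating at i = 8 gives t_8 = 51.

51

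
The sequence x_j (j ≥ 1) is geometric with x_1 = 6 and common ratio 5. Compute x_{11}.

58593750

x_j = 6·5^(j-1).
x_{11} = 6·5^10 = 58593750.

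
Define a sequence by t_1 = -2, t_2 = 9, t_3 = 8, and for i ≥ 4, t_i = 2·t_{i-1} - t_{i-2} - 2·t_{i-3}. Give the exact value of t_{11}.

560

Applying the relation repeatedly:
t_4 = 11  t_5 = -4  t_6 = -35  t_7 = -88  t_8 = -133  t_9 = -108  t_{10} = 93  t_{11} = 560.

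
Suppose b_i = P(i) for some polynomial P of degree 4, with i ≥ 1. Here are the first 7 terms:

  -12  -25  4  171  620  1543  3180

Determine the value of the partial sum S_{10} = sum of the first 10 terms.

1st diffs: -13, 29, 167, 449, 923, 1637.
2nd diffs: 42, 138, 282, 474, 714.
3rd diffs: 96, 144, 192, 240.
4th diffs: 48, 48, 48 (constant).
Newton forward-difference form: b_i = -12 + (-13)·C(i-1,1) + 42·C(i-1,2) + 96·C(i-1,3) + 48·C(i-1,4).
Continuing: 5819, 9796, 15495.
Summing i = 1..10 (10 terms) gives 36591.

36591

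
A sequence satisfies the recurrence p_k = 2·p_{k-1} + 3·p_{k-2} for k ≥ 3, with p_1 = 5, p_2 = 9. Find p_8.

7653

Step forward from the initial values:
p_3 = 33, p_4 = 93, p_5 = 285, p_6 = 849, p_7 = 2553, p_8 = 7653.
(Characteristic roots are 3 and -1.)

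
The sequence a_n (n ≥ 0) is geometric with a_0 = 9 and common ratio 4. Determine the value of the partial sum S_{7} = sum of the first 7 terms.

49149

a_n = 9·4^(n-0).
S = 9·(4^7 - 1)/(4 - 1) = 9·(16384 - 1)/(3) = 49149.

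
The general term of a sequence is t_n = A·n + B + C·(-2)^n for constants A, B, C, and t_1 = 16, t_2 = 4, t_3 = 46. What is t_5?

The three given values yield: A + B - 2C = 16; 2A + B + 4C = 4; 3A + B - 8C = 46.
Subtracting the first from the second: A + 6C = -12.
Subtracting the second from the third: A - 12C = 42.
Solving: C = -3, A = 6, then B = 4.
Hence t_5 = 6·5 + 4 + (-3)·(-32) = 130.

130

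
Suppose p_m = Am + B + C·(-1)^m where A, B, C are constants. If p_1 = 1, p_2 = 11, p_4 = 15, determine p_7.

13

Write the equations: A + B - C = 1; 2A + B + C = 11; 4A + B + C = 15.
Subtracting the first from the second: A + 2C = 10.
Subtracting the second from the third: 2A = 4.
Solving: C = 4, A = 2, then B = 3.
So p_m = 2·m + 3 + 4·(-1)^m; at m=7 this is 13.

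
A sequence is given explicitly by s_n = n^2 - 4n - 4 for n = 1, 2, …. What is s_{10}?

56

s_{10} = 1·10^2 - 4·10 - 4 = 56.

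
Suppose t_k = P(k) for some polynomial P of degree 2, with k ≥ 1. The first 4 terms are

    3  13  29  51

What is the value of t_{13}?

519

1st diffs: 10, 16, 22.
2nd diffs: 6, 6 (constant).
So t_k = 3k^2 + k - 1.
Evaluating at k = 13 gives t_{13} = 519.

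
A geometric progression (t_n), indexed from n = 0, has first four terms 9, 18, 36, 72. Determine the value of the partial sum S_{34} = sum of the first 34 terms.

Common ratio r = 2.
t_n = 9·2^(n-0).
S = 9·(2^34 - 1)/(2 - 1) = 9·(17179869184 - 1)/(1) = 154618822647.

154618822647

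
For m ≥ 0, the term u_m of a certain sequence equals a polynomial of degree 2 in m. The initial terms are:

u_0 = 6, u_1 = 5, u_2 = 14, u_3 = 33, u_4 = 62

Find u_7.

209

1st diffs: -1, 9, 19, 29.
2nd diffs: 10, 10, 10 (constant).
Newton forward-difference form: u_m = 6 + (-1)·C(m,1) + 10·C(m,2).
At m = 7: m = 7, so u_7 = 6 - 7 + 210 = 209.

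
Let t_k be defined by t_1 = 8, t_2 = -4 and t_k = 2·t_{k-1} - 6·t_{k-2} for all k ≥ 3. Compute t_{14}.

-1086208

t_3 = -56, t_4 = -88, t_5 = 160, …, t_{11} = 66688, t_{12} = 142976, t_{13} = -114176, t_{14} = -1086208.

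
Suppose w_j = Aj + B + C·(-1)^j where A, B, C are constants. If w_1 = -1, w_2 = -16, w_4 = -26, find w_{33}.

Plug in j = 1, 2, 4: A + B - C = -1; 2A + B + C = -16; 4A + B + C = -26.
Subtracting the first from the second: A + 2C = -15.
Subtracting the second from the third: 2A = -10.
Solving: C = -5, A = -5, then B = -1.
Therefore w_{33} = -165 + (-1) + (-5)·(-1) = -161.

-161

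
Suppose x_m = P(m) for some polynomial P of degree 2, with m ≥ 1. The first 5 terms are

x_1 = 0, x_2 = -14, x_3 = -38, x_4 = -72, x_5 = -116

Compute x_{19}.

1st diffs: -14, -24, -34, -44.
2nd diffs: -10, -10, -10 (constant).
So x_m = -5m^2 + m + 4.
Evaluating at m = 19 gives x_{19} = -1782.

-1782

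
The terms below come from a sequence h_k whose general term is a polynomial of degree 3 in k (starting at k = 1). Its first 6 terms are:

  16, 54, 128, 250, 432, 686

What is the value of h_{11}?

1st diffs: 38, 74, 122, 182, 254.
2nd diffs: 36, 48, 60, 72.
3rd diffs: 12, 12, 12 (constant).
So h_k = 2k^3 + 6k^2 + 6k + 2.
Evaluating at k = 11 gives h_{11} = 3456.

3456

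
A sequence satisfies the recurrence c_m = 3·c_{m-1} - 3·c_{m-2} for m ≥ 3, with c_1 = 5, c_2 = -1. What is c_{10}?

1377

c_3 = -18  c_4 = -51  c_5 = -99  c_6 = -144  c_7 = -135  c_8 = 27  c_9 = 486  c_{10} = 1377.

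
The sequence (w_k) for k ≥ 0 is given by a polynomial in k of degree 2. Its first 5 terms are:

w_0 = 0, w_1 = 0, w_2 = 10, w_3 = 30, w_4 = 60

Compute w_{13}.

780

1st diffs: 0, 10, 20, 30.
2nd diffs: 10, 10, 10 (constant).
So w_k = 5k^2 - 5k.
Evaluating at k = 13 gives w_{13} = 780.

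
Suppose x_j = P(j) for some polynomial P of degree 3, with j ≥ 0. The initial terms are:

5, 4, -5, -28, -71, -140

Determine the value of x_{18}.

1st diffs: -1, -9, -23, -43, -69.
2nd diffs: -8, -14, -20, -26.
3rd diffs: -6, -6, -6 (constant).
Newton forward-difference form: x_j = 5 + (-1)·C(j,1) + (-8)·C(j,2) + (-6)·C(j,3).
At j = 18: j = 18, so x_{18} = 5 - 18 - 1224 - 4896 = -6133.

-6133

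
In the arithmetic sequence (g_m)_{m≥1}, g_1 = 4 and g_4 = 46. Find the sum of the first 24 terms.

Common difference d = (46 - 4) / (4 - 1) = 14.
g_m = 4 + (m - 1)·14.
g_{24} = 326; S = 24·(4 + 326)/2 = 3960.

3960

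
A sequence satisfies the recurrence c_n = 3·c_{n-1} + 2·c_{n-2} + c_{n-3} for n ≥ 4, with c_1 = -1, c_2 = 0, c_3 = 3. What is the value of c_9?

5198

Applying the relation repeatedly:
c_4 = 8, c_5 = 30, c_6 = 109, c_7 = 395, c_8 = 1433, c_9 = 5198.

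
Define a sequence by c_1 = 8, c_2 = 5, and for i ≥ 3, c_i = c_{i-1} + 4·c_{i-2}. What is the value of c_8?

2985

Compute successive terms:
c_3 = 37  c_4 = 57  c_5 = 205  c_6 = 433  c_7 = 1253  c_8 = 2985.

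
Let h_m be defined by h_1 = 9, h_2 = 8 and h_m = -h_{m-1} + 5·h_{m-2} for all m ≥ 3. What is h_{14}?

-1092472

Applying the relation repeatedly:
h_3 = 37, h_4 = 3, h_5 = 182, …, h_{11} = 53342, h_{12} = -137627, h_{13} = 404337, h_{14} = -1092472.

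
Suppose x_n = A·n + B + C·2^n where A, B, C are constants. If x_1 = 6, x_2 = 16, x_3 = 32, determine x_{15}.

At n = 1, 2, 3: A + B + 2C = 6; 2A + B + 4C = 16; 3A + B + 8C = 32.
Subtracting the first from the second: A + 2C = 10.
Subtracting the second from the third: A + 4C = 16.
Solving: C = 3, A = 4, then B = -4.
Hence x_{15} = 4·15 + (-4) + 3·32768 = 98360.

98360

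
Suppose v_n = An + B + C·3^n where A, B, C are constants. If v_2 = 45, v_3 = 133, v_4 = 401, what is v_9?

98401

Plug in n = 2, 3, 4: 2A + B + 9C = 45; 3A + B + 27C = 133; 4A + B + 81C = 401.
Subtracting the first from the second: A + 18C = 88.
Subtracting the second from the third: A + 54C = 268.
Solving: C = 5, A = -2, then B = 4.
Hence v_9 = -2·9 + 4 + 5·19683 = 98401.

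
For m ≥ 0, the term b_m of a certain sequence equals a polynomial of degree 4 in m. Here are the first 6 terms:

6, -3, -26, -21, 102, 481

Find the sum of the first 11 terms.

1st diffs: -9, -23, 5, 123, 379.
2nd diffs: -14, 28, 118, 256.
3rd diffs: 42, 90, 138.
4th diffs: 48, 48 (constant).
Newton forward-difference form: b_m = 6 + (-9)·C(m,1) + (-14)·C(m,2) + 42·C(m,3) + 48·C(m,4).
Continuing: …, 1302, 2799, 5254, 8997, …, b_{10} = 14406.
Summing m = 0..10 (11 terms) gives 33297.

33297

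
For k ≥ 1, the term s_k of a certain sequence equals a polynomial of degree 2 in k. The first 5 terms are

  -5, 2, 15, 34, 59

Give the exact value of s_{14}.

1st diffs: 7, 13, 19, 25.
2nd diffs: 6, 6, 6 (constant).
Newton forward-difference form: s_k = -5 + 7·C(k-1,1) + 6·C(k-1,2).
At k = 14: k-1 = 13, so s_{14} = -5 + 91 + 468 = 554.

554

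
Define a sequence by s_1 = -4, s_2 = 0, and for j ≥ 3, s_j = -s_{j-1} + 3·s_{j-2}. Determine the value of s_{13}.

-32196

s_3 = -12; s_4 = 12; s_5 = -48; …; s_{10} = 2604; s_{11} = -6096; s_{12} = 13908; s_{13} = -32196.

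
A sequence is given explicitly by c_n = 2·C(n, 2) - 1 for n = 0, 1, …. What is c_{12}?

131

C(12, 2) = 66, so c_{12} = 131.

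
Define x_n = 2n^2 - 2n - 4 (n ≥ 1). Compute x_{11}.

216

x_{11} = 2·11^2 - 2·11 - 4 = 216.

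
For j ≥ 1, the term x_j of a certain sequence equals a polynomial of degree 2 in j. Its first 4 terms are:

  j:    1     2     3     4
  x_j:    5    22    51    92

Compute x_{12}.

1st diffs: 17, 29, 41.
2nd diffs: 12, 12 (constant).
Newton forward-difference form: x_j = 5 + 17·C(j-1,1) + 12·C(j-1,2).
At j = 12: j-1 = 11, so x_{12} = 5 + 187 + 660 = 852.

852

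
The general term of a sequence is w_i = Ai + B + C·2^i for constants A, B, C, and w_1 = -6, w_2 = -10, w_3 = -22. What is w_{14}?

At i = 1, 2, 3: A + B + 2C = -6; 2A + B + 4C = -10; 3A + B + 8C = -22.
Subtracting the first from the second: A + 2C = -4.
Subtracting the second from the third: A + 4C = -12.
Solving: C = -4, A = 4, then B = -2.
Hence w_{14} = 4·14 + (-2) + (-4)·16384 = -65482.

-65482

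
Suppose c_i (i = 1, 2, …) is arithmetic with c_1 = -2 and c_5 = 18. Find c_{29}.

138

Common difference d = (18 - (-2)) / (5 - 1) = 5.
c_i = -2 + (i - 1)·5.
c_{29} = -2 + 28·5 = 138.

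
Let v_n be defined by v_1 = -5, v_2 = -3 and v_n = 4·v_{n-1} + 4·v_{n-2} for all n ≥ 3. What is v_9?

-372992

v_3 = -32; v_4 = -140; v_5 = -688; v_6 = -3312; v_7 = -16000; v_8 = -77248; v_9 = -372992.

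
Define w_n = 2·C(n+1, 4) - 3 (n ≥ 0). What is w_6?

67

C(7, 4) = 35, so w_6 = 67.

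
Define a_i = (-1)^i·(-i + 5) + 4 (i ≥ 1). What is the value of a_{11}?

10

(-1)^11 = -1; -i + 5 at i=11 is -6; so a_{11} = 10.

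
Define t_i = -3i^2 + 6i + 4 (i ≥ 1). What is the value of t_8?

t_8 = -3·8^2 + 6·8 + 4 = -140.

-140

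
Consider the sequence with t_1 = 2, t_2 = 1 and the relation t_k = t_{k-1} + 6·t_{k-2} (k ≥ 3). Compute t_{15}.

4799353

Step forward from the initial values:
t_3 = 13; t_4 = 19; t_5 = 97; …; t_{12} = 175099; t_{13} = 535537; t_{14} = 1586131; t_{15} = 4799353.
(Characteristic roots are 3 and -2.)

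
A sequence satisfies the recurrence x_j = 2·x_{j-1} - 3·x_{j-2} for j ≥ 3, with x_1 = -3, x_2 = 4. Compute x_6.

-80

Applying the relation repeatedly:
x_3 = 17  x_4 = 22  x_5 = -7  x_6 = -80.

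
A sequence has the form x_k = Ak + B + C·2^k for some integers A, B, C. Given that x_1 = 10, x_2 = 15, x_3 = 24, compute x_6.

At k = 1, 2, 3: A + B + 2C = 10; 2A + B + 4C = 15; 3A + B + 8C = 24.
Subtracting the first from the second: A + 2C = 5.
Subtracting the second from the third: A + 4C = 9.
Solving: C = 2, A = 1, then B = 5.
So x_k = 1·k + 5 + 2·2^k; at k=6 this is 139.

139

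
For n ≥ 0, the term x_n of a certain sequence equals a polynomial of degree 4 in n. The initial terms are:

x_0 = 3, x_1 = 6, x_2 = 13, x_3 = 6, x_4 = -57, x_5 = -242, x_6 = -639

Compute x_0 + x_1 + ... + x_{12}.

1st diffs: 3, 7, -7, -63, -185, -397.
2nd diffs: 4, -14, -56, -122, -212.
3rd diffs: -18, -42, -66, -90.
4th diffs: -24, -24, -24 (constant).
Newton forward-difference form: x_n = 3 + 3·C(n,1) + 4·C(n,2) + (-18)·C(n,3) + (-24)·C(n,4).
Continuing: …, -1362, -2549, -4362, -6987, …, x_{12} = -15537.
Summing n = 0..12 (13 terms) gives -42341.

-42341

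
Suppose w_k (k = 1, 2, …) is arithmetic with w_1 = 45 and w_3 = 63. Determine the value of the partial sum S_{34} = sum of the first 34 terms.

6579

Common difference d = (63 - 45) / (3 - 1) = 9.
w_k = 45 + (k - 1)·9.
w_{34} = 342; S = 34·(45 + 342)/2 = 6579.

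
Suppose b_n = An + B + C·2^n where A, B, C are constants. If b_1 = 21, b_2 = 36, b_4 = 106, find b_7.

Plug in n = 1, 2, 4: A + B + 2C = 21; 2A + B + 4C = 36; 4A + B + 16C = 106.
Subtracting the first from the second: A + 2C = 15.
Subtracting the second from the third: 2A + 12C = 70.
Solving: C = 5, A = 5, then B = 6.
Hence b_7 = 5·7 + 6 + 5·128 = 681.

681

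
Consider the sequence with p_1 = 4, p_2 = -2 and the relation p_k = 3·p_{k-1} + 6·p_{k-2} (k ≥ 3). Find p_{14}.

Applying the relation repeatedly:
p_3 = 18  p_4 = 42  p_5 = 234  …  p_{11} = 1550826  p_{12} = 6780186  p_{13} = 29645514  p_{14} = 129617658.

129617658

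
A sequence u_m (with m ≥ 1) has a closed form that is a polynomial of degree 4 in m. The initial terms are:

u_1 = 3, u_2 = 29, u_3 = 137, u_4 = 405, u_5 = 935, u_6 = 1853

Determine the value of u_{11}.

1st diffs: 26, 108, 268, 530, 918.
2nd diffs: 82, 160, 262, 388.
3rd diffs: 78, 102, 126.
4th diffs: 24, 24 (constant).
Newton forward-difference form: u_m = 3 + 26·C(m-1,1) + 82·C(m-1,2) + 78·C(m-1,3) + 24·C(m-1,4).
At m = 11: m-1 = 10, so u_{11} = 3 + 260 + 3690 + 9360 + 5040 = 18353.

18353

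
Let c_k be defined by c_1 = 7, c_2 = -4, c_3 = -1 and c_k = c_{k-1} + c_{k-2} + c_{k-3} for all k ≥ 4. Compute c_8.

Iterate the recurrence:
c_4 = 2; c_5 = -3; c_6 = -2; c_7 = -3; c_8 = -8.

-8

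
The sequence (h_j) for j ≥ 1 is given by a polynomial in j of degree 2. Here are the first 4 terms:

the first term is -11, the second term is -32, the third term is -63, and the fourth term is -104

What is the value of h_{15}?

-1215

1st diffs: -21, -31, -41.
2nd diffs: -10, -10 (constant).
Newton forward-difference form: h_j = -11 + (-21)·C(j-1,1) + (-10)·C(j-1,2).
At j = 15: j-1 = 14, so h_{15} = -11 - 294 - 910 = -1215.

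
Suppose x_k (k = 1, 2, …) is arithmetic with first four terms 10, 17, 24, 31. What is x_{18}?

Common difference d = 7.
x_k = 10 + (k - 1)·7.
x_{18} = 10 + 17·7 = 129.

129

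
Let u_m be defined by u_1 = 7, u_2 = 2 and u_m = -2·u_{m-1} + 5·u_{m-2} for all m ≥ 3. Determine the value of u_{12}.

-1367932

u_3 = 31;  u_4 = -52;  u_5 = 259;  u_6 = -778;  u_7 = 2851;  u_8 = -9592;  u_9 = 33439;  u_{10} = -114838;  u_{11} = 396871;  u_{12} = -1367932.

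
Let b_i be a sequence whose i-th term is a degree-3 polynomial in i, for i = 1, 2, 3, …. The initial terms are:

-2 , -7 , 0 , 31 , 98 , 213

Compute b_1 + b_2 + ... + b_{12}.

8226

1st diffs: -5, 7, 31, 67, 115.
2nd diffs: 12, 24, 36, 48.
3rd diffs: 12, 12, 12 (constant).
So b_i = 2i^3 - 6i^2 - i + 3.
Continuing: …, 388, 635, 966, 1393, …, b_{12} = 2583.
Summing i = 1..12 (12 terms) gives 8226.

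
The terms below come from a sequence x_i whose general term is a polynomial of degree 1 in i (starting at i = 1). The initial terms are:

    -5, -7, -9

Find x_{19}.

-41

1st diffs: -2, -2 (constant).
So x_i = -2i - 3.
Evaluating at i = 19 gives x_{19} = -41.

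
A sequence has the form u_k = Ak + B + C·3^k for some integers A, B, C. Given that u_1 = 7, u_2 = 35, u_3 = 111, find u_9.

Plug in k = 1, 2, 3: A + B + 3C = 7; 2A + B + 9C = 35; 3A + B + 27C = 111.
Subtracting the first from the second: A + 6C = 28.
Subtracting the second from the third: A + 18C = 76.
Solving: C = 4, A = 4, then B = -9.
Hence u_9 = 4·9 + (-9) + 4·19683 = 78759.

78759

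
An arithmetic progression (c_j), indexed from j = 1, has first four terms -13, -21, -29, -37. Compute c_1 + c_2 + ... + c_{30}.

-3870

Common difference d = -8.
c_j = -13 + (j - 1)·(-8).
c_{30} = -245; S = 30·(-13 + (-245))/2 = -3870.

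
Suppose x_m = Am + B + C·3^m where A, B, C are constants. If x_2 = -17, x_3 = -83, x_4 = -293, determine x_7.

The three given values yield: 2A + B + 9C = -17; 3A + B + 27C = -83; 4A + B + 81C = -293.
Subtracting the first from the second: A + 18C = -66.
Subtracting the second from the third: A + 54C = -210.
Solving: C = -4, A = 6, then B = 7.
So x_m = 6·m + 7 + (-4)·3^m; at m=7 this is -8699.

-8699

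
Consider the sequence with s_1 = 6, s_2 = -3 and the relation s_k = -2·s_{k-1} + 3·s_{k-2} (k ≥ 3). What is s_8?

Iterate the recurrence:
s_3 = 24;  s_4 = -57;  s_5 = 186;  s_6 = -543;  s_7 = 1644;  s_8 = -4917.
(Characteristic roots are 1 and -3.)

-4917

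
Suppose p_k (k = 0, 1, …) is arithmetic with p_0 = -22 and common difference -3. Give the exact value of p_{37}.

p_k = -22 + (k - 0)·(-3).
p_{37} = -22 + 37·(-3) = -133.

-133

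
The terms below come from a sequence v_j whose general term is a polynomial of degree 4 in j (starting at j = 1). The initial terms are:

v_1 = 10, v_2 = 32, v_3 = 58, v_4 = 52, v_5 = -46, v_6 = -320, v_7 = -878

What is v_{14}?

1st diffs: 22, 26, -6, -98, -274, -558.
2nd diffs: 4, -32, -92, -176, -284.
3rd diffs: -36, -60, -84, -108.
4th diffs: -24, -24, -24 (constant).
Newton forward-difference form: v_j = 10 + 22·C(j-1,1) + 4·C(j-1,2) + (-36)·C(j-1,3) + (-24)·C(j-1,4).
At j = 14: j-1 = 13, so v_{14} = 10 + 286 + 312 - 10296 - 17160 = -26848.

-26848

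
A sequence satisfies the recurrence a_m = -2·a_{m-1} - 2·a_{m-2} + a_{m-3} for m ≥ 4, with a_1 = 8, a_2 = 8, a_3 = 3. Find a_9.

a_4 = -14; a_5 = 30; a_6 = -29; a_7 = -16; a_8 = 120; a_9 = -237.

-237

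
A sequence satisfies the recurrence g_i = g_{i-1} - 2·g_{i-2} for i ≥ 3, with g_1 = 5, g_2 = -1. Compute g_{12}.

Applying the relation repeatedly:
g_3 = -11;  g_4 = -9;  g_5 = 13;  g_6 = 31;  g_7 = 5;  g_8 = -57;  g_9 = -67;  g_{10} = 47;  g_{11} = 181;  g_{12} = 87.

87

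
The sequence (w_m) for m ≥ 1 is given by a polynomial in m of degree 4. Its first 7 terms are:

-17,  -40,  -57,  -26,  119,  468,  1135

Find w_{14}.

29324

1st diffs: -23, -17, 31, 145, 349, 667.
2nd diffs: 6, 48, 114, 204, 318.
3rd diffs: 42, 66, 90, 114.
4th diffs: 24, 24, 24 (constant).
So w_m = m^4 - 3m^3 - 4m^2 - 5m - 6.
Evaluating at m = 14 gives w_{14} = 29324.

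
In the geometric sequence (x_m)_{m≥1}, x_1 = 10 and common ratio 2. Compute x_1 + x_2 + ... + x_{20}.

10485750

x_m = 10·2^(m-1).
S = 10·(2^20 - 1)/(2 - 1) = 10·(1048576 - 1)/(1) = 10485750.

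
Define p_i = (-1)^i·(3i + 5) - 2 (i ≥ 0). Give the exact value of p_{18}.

57

(-1)^18 = 1; 3i + 5 at i=18 is 59; so p_{18} = 57.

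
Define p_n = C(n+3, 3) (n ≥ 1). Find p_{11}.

364

C(14, 3) = 364, so p_{11} = 364.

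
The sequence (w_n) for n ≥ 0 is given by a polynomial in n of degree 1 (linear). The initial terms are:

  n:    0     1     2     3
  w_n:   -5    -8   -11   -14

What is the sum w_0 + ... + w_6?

-98

1st diffs: -3, -3, -3 (constant).
So w_n = -3n - 5.
Continuing: -17, -20, -23.
Summing n = 0..6 (7 terms) gives -98.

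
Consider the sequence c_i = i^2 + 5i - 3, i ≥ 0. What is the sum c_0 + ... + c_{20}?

3857

Over i = 0..20: Σi = 210, Σi² = 2870.
Total = (1)·2870 + (5)·210 + (-3)·21 = 3857.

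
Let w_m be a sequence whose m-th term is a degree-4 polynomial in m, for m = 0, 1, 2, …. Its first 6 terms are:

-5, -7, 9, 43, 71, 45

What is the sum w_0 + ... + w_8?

1st diffs: -2, 16, 34, 28, -26.
2nd diffs: 18, 18, -6, -54.
3rd diffs: 0, -24, -48.
4th diffs: -24, -24 (constant).
So w_m = -m^4 + 6m^3 - 2m^2 - 5m - 5.
Continuing: -107, -481, -1197.
Summing m = 0..8 (9 terms) gives -1629.

-1629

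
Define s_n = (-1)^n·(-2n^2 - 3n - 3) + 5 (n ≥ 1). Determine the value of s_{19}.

(-1)^19 = -1; -2n^2 - 3n - 3 at n=19 is -782; so s_{19} = 787.

787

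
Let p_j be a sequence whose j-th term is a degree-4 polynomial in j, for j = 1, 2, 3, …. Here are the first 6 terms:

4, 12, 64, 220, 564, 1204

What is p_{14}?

1st diffs: 8, 52, 156, 344, 640.
2nd diffs: 44, 104, 188, 296.
3rd diffs: 60, 84, 108.
4th diffs: 24, 24 (constant).
So p_j = j^4 - 3j^2 + 2j + 4.
Evaluating at j = 14 gives p_{14} = 37860.

37860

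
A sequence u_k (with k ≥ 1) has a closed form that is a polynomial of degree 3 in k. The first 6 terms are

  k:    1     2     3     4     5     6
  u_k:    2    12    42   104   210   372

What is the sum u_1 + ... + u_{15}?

1st diffs: 10, 30, 62, 106, 162.
2nd diffs: 20, 32, 44, 56.
3rd diffs: 12, 12, 12 (constant).
So u_k = 2k^3 - 2k^2 + 2k.
Continuing: …, 602, 912, 1314, 1820, …, u_{15} = 6330.
Summing k = 1..15 (15 terms) gives 26560.

26560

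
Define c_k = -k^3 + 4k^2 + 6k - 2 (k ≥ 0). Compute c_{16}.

-2978

c_{16} = -1·16^3 + 4·16^2 + 6·16 - 2 = -2978.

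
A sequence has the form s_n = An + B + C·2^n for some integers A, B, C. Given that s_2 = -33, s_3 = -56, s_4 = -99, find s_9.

At n = 2, 3, 4: 2A + B + 4C = -33; 3A + B + 8C = -56; 4A + B + 16C = -99.
Subtracting the first from the second: A + 4C = -23.
Subtracting the second from the third: A + 8C = -43.
Solving: C = -5, A = -3, then B = -7.
Therefore s_9 = -27 + (-7) + (-5)·512 = -2594.

-2594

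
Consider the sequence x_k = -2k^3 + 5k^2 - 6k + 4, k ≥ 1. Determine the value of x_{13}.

-3623

x_{13} = -2·13^3 + 5·13^2 - 6·13 + 4 = -3623.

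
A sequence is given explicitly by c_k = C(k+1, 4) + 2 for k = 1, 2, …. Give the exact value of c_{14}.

1367

C(15, 4) = 1365, so c_{14} = 1367.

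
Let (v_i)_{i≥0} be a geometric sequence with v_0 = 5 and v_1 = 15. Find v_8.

Common ratio r = 3.
v_i = 5·3^(i-0).
v_8 = 5·3^8 = 32805.

32805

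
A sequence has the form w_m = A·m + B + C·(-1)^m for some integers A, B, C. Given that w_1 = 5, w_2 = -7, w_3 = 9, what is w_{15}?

The three given values yield: A + B - C = 5; 2A + B + C = -7; 3A + B - C = 9.
Subtracting the first from the second: A + 2C = -12.
Subtracting the second from the third: A - 2C = 16.
Solving: C = -7, A = 2, then B = -4.
Therefore w_{15} = 30 + (-4) + (-7)·(-1) = 33.

33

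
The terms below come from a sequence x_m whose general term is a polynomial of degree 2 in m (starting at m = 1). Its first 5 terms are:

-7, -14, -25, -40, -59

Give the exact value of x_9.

-175

1st diffs: -7, -11, -15, -19.
2nd diffs: -4, -4, -4 (constant).
Newton forward-difference form: x_m = -7 + (-7)·C(m-1,1) + (-4)·C(m-1,2).
At m = 9: m-1 = 8, so x_9 = -7 - 56 - 112 = -175.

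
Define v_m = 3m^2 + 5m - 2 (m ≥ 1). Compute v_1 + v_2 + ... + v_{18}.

7146

Over m = 1..18: Σm = 171, Σm² = 2109.
Total = (3)·2109 + (5)·171 + (-2)·18 = 7146.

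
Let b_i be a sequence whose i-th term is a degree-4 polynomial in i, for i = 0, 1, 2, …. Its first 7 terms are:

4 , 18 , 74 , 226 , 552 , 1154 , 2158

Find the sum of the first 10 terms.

23098

1st diffs: 14, 56, 152, 326, 602, 1004.
2nd diffs: 42, 96, 174, 276, 402.
3rd diffs: 54, 78, 102, 126.
4th diffs: 24, 24, 24 (constant).
Newton forward-difference form: b_i = 4 + 14·C(i,1) + 42·C(i,2) + 54·C(i,3) + 24·C(i,4).
Continuing: 3714, 5996, 9202.
Summing i = 0..9 (10 terms) gives 23098.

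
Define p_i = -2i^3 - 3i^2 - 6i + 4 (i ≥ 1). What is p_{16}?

p_{16} = -2·16^3 - 3·16^2 - 6·16 + 4 = -9052.

-9052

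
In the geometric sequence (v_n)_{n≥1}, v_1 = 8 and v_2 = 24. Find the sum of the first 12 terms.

Common ratio r = 3.
v_n = 8·3^(n-1).
S = 8·(3^12 - 1)/(3 - 1) = 8·(531441 - 1)/(2) = 2125760.

2125760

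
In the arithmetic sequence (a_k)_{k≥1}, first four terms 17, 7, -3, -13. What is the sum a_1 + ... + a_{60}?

Common difference d = -10.
a_k = 17 + (k - 1)·(-10).
a_{60} = -573; S = 60·(17 + (-573))/2 = -16680.

-16680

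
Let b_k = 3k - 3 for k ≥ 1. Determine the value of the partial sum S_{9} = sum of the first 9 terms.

Over k = 1..9: Σk = 45.
Total = (3)·45 + (-3)·9 = 108.

108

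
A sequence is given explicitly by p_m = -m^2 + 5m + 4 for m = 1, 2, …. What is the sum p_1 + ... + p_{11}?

-132

Over m = 1..11: Σm = 66, Σm² = 506.
Total = (-1)·506 + (5)·66 + (4)·11 = -132.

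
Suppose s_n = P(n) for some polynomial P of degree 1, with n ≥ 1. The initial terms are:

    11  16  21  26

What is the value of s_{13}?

1st diffs: 5, 5, 5 (constant).
So s_n = 5n + 6.
Evaluating at n = 13 gives s_{13} = 71.

71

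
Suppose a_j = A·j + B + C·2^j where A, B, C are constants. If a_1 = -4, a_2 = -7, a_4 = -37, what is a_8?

Write the equations: A + B + 2C = -4; 2A + B + 4C = -7; 4A + B + 16C = -37.
Subtracting the first from the second: A + 2C = -3.
Subtracting the second from the third: 2A + 12C = -30.
Solving: C = -3, A = 3, then B = -1.
Hence a_8 = 3·8 + (-1) + (-3)·256 = -745.

-745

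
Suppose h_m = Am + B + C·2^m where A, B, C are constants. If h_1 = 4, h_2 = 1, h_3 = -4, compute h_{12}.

Write the equations: A + B + 2C = 4; 2A + B + 4C = 1; 3A + B + 8C = -4.
Subtracting the first from the second: A + 2C = -3.
Subtracting the second from the third: A + 4C = -5.
Solving: C = -1, A = -1, then B = 7.
So h_m = -1·m + 7 + (-1)·2^m; at m=12 this is -4101.

-4101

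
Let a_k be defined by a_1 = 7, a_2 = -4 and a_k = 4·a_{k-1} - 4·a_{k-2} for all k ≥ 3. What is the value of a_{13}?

-413696

Applying the relation repeatedly:
a_3 = -44, a_4 = -160, a_5 = -464, …, a_{10} = -37888, a_{11} = -84992, a_{12} = -188416, a_{13} = -413696.
(Characteristic roots are 2 and 2.)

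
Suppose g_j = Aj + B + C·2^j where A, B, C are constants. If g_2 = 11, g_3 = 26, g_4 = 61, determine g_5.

136

At j = 2, 3, 4: 2A + B + 4C = 11; 3A + B + 8C = 26; 4A + B + 16C = 61.
Subtracting the first from the second: A + 4C = 15.
Subtracting the second from the third: A + 8C = 35.
Solving: C = 5, A = -5, then B = 1.
Therefore g_5 = -25 + 1 + 5·32 = 136.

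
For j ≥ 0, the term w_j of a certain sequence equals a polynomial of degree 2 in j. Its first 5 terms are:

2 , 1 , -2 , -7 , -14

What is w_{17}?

1st diffs: -1, -3, -5, -7.
2nd diffs: -2, -2, -2 (constant).
So w_j = -j^2 + 2.
Evaluating at j = 17 gives w_{17} = -287.

-287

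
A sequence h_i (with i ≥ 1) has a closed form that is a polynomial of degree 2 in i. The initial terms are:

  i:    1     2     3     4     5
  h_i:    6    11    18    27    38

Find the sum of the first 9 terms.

402

1st diffs: 5, 7, 9, 11.
2nd diffs: 2, 2, 2 (constant).
So h_i = i^2 + 2i + 3.
Continuing: 51, 66, 83, 102.
Summing i = 1..9 (9 terms) gives 402.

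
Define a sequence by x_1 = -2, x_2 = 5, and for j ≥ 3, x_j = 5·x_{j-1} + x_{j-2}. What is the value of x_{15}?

Step forward from the initial values:
x_3 = 23; x_4 = 120; x_5 = 623; …; x_{12} = 63412455; x_{13} = 329274398; x_{14} = 1709784445; x_{15} = 8878196623.

8878196623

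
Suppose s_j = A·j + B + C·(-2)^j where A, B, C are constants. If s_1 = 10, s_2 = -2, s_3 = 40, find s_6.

At j = 1, 2, 3: A + B - 2C = 10; 2A + B + 4C = -2; 3A + B - 8C = 40.
Subtracting the first from the second: A + 6C = -12.
Subtracting the second from the third: A - 12C = 42.
Solving: C = -3, A = 6, then B = -2.
Therefore s_6 = 36 + (-2) + (-3)·64 = -158.

-158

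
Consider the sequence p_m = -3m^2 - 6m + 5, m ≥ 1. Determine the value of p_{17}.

p_{17} = -3·17^2 - 6·17 + 5 = -964.

-964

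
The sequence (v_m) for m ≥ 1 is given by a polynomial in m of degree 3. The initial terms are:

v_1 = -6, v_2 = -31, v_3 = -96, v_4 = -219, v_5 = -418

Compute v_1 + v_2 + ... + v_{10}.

1st diffs: -25, -65, -123, -199.
2nd diffs: -40, -58, -76.
3rd diffs: -18, -18 (constant).
Newton forward-difference form: v_m = -6 + (-25)·C(m-1,1) + (-40)·C(m-1,2) + (-18)·C(m-1,3).
Continuing: …, -711, -1116, -1651, -2334, …, v_{10} = -3183.
Summing m = 1..10 (10 terms) gives -9765.

-9765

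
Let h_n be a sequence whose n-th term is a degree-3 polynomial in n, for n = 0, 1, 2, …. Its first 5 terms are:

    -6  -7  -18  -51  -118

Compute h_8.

-966

1st diffs: -1, -11, -33, -67.
2nd diffs: -10, -22, -34.
3rd diffs: -12, -12 (constant).
Newton forward-difference form: h_n = -6 + (-1)·C(n,1) + (-10)·C(n,2) + (-12)·C(n,3).
At n = 8: n = 8, so h_8 = -6 - 8 - 280 - 672 = -966.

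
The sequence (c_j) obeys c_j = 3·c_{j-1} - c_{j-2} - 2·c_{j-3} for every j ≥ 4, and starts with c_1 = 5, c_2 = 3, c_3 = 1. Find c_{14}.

Compute successive terms:
c_4 = -10  c_5 = -37  c_6 = -103  …  c_{11} = -5825  c_{12} = -12163  c_{13} = -25156  c_{14} = -51655.

-51655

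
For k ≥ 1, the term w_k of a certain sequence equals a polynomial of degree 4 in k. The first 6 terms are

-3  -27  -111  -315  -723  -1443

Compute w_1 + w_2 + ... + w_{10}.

1st diffs: -24, -84, -204, -408, -720.
2nd diffs: -60, -120, -204, -312.
3rd diffs: -60, -84, -108.
4th diffs: -24, -24 (constant).
So w_k = -k^4 - 5k^2 + 6k - 3.
Continuing: -2607, -4371, -6915, -10443.
Summing k = 1..10 (10 terms) gives -26958.

-26958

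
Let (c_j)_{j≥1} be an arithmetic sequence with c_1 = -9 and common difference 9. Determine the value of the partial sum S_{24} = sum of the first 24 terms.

c_j = -9 + (j - 1)·9.
c_{24} = 198; S = 24·(-9 + 198)/2 = 2268.

2268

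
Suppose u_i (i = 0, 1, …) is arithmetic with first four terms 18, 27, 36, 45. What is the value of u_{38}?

360

Common difference d = 9.
u_i = 18 + (i - 0)·9.
u_{38} = 18 + 38·9 = 360.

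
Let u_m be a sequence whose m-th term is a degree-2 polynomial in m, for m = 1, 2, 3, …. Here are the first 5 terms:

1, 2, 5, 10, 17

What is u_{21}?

401

1st diffs: 1, 3, 5, 7.
2nd diffs: 2, 2, 2 (constant).
So u_m = m^2 - 2m + 2.
Evaluating at m = 21 gives u_{21} = 401.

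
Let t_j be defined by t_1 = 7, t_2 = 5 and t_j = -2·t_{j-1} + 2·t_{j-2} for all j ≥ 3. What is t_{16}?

-126592

t_3 = 4;  t_4 = 2;  t_5 = 4;  …;  t_{13} = 6208;  t_{14} = -16960;  t_{15} = 46336;  t_{16} = -126592.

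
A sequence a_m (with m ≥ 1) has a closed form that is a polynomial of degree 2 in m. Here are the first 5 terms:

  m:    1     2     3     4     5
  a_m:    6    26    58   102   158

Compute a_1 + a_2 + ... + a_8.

1st diffs: 20, 32, 44, 56.
2nd diffs: 12, 12, 12 (constant).
Newton forward-difference form: a_m = 6 + 20·C(m-1,1) + 12·C(m-1,2).
Continuing: 226, 306, 398.
Summing m = 1..8 (8 terms) gives 1280.

1280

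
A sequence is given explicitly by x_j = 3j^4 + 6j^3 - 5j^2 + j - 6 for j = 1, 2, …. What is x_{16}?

219914

x_{16} = 3·16^4 + 6·16^3 - 5·16^2 + 1·16 - 6 = 219914.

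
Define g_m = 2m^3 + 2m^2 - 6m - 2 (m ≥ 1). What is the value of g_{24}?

g_{24} = 2·24^3 + 2·24^2 - 6·24 - 2 = 28654.

28654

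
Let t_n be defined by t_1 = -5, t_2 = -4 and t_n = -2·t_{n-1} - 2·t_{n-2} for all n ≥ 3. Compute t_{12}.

Applying the relation repeatedly:
t_3 = 18, t_4 = -28, t_5 = 20, t_6 = 16, t_7 = -72, t_8 = 112, t_9 = -80, t_{10} = -64, t_{11} = 288, t_{12} = -448.

-448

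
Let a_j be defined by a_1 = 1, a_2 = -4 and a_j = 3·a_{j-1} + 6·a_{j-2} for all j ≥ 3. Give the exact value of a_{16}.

-1866136482

Iterate the recurrence:
a_3 = -6; a_4 = -42; a_5 = -162; …; a_{13} = -22326354; a_{14} = -97617474; a_{15} = -426810546; a_{16} = -1866136482.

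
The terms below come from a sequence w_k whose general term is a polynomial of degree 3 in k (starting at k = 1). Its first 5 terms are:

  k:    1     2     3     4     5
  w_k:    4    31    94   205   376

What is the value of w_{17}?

1st diffs: 27, 63, 111, 171.
2nd diffs: 36, 48, 60.
3rd diffs: 12, 12 (constant).
Newton forward-difference form: w_k = 4 + 27·C(k-1,1) + 36·C(k-1,2) + 12·C(k-1,3).
At k = 17: k-1 = 16, so w_{17} = 4 + 432 + 4320 + 6720 = 11476.

11476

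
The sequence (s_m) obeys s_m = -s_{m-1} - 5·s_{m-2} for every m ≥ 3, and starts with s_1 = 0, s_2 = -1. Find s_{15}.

-559

s_3 = 1, s_4 = 4, s_5 = -9, …, s_{12} = -2531, s_{13} = -3024, s_{14} = 15679, s_{15} = -559.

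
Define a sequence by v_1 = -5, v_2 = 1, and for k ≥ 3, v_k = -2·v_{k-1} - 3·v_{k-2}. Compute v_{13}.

Iterate the recurrence:
v_3 = 13  v_4 = -29  v_5 = 19  …  v_{10} = -767  v_{11} = 1117  v_{12} = 67  v_{13} = -3485.

-3485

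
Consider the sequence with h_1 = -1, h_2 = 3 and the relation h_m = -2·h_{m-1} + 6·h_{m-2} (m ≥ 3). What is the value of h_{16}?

Applying the relation repeatedly:
h_3 = -12, h_4 = 42, h_5 = -156, …, h_{13} = -4840896, h_{14} = 17648448, h_{15} = -64342272, h_{16} = 234575232.

234575232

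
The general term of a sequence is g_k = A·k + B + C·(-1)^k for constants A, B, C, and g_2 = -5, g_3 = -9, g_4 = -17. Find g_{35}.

-201

At k = 2, 3, 4: 2A + B + C = -5; 3A + B - C = -9; 4A + B + C = -17.
Subtracting the first from the second: A - 2C = -4.
Subtracting the second from the third: A + 2C = -8.
Solving: C = -1, A = -6, then B = 8.
Therefore g_{35} = -210 + 8 + (-1)·(-1) = -201.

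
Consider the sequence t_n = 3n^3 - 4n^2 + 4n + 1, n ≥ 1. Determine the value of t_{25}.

44476

t_{25} = 3·25^3 - 4·25^2 + 4·25 + 1 = 44476.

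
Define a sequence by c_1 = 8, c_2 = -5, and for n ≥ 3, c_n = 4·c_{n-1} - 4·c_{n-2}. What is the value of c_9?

Iterate the recurrence:
c_3 = -52; c_4 = -188; c_5 = -544; c_6 = -1424; c_7 = -3520; c_8 = -8384; c_9 = -19456.
(Characteristic roots are 2 and 2.)

-19456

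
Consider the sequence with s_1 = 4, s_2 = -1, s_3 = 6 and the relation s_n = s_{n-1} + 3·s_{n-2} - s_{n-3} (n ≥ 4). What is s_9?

Iterate the recurrence:
s_4 = -1, s_5 = 18, s_6 = 9, s_7 = 64, s_8 = 73, s_9 = 256.

256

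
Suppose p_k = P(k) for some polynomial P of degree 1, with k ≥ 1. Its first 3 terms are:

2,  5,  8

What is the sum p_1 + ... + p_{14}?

1st diffs: 3, 3 (constant).
So p_k = 3k - 1.
Continuing: …, 11, 14, 17, 20, …, p_{14} = 41.
Summing k = 1..14 (14 terms) gives 301.

301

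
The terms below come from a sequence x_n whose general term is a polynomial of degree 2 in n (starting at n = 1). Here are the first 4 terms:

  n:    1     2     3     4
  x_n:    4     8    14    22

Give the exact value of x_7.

58

1st diffs: 4, 6, 8.
2nd diffs: 2, 2 (constant).
Newton forward-difference form: x_n = 4 + 4·C(n-1,1) + 2·C(n-1,2).
At n = 7: n-1 = 6, so x_7 = 4 + 24 + 30 = 58.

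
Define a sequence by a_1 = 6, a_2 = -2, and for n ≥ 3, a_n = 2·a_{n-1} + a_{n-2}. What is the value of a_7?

34

a_3 = 2;  a_4 = 2;  a_5 = 6;  a_6 = 14;  a_7 = 34.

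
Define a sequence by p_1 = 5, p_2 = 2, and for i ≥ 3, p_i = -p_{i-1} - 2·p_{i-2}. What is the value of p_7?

p_3 = -12, p_4 = 8, p_5 = 16, p_6 = -32, p_7 = 0.

0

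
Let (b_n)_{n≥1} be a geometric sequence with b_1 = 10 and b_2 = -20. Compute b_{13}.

40960

Common ratio r = -2.
b_n = 10·(-2)^(n-1).
b_{13} = 10·(-2)^12 = 40960.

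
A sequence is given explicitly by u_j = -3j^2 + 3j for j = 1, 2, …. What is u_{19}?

u_{19} = -3·19^2 + 3·19 = -1026.

-1026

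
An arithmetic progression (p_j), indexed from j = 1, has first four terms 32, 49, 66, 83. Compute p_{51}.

Common difference d = 17.
p_j = 32 + (j - 1)·17.
p_{51} = 32 + 50·17 = 882.

882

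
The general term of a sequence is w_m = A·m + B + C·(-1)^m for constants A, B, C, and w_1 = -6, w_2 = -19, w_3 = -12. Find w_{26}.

Write the equations: A + B - C = -6; 2A + B + C = -19; 3A + B - C = -12.
Subtracting the first from the second: A + 2C = -13.
Subtracting the second from the third: A - 2C = 7.
Solving: C = -5, A = -3, then B = -8.
Therefore w_{26} = -78 + (-8) + (-5)·1 = -91.

-91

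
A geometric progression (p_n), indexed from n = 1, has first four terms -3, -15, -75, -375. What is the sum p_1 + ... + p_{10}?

Common ratio r = 5.
p_n = (-3)·5^(n-1).
S = (-3)·(5^10 - 1)/(5 - 1) = (-3)·(9765625 - 1)/(4) = -7324218.

-7324218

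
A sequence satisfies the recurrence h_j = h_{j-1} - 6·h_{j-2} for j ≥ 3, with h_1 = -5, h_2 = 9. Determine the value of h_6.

Compute successive terms:
h_3 = 39, h_4 = -15, h_5 = -249, h_6 = -159.

-159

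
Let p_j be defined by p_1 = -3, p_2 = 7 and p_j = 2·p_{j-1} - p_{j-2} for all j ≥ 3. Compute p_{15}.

137

Iterate the recurrence:
p_3 = 17;  p_4 = 27;  p_5 = 37;  …;  p_{12} = 107;  p_{13} = 117;  p_{14} = 127;  p_{15} = 137.
(Characteristic roots are 1 and 1.)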